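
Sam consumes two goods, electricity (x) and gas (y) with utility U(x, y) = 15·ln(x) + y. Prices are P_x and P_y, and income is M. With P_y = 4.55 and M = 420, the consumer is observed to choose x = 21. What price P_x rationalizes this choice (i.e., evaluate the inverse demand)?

Set MRS = P_x/P_y: (15/x)/1 = P_x/P_y.
So x*(P_x,P_y) = 15·P_y/P_x, independent of income; and y* = (M − 15·P_y)/P_y.
Set x* = 21 in the demand function and solve for P_x: P_x = 3.25.

P_x = 3.25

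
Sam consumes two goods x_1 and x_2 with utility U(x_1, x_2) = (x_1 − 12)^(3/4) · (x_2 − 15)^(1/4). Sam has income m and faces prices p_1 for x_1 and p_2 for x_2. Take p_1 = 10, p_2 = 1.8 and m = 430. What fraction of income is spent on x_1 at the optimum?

This is Cobb-Douglas in (x_1−12, x_2−15): tangency gives 0.75·p_2·(x_2−15) = 0.25·p_1·(x_1−12).
After buying the subsistence bundle (12, 15), a share 0.75 of the remaining income goes to x_1: x_1* = 12 + 0.75·(m − 12p_1 − 15p_2)/p_1.
Discretionary income = 430 − 12·10 − 15·1.8 = 283; x_1* = 12 + 0.75·283/10 = 33.225; x_2* = 15 + 0.25·283/1.8 = 54.3056.
Expenditure on x_1: 10·33.225 = 332.25; share = 0.7727.

share on x_1 = 0.7727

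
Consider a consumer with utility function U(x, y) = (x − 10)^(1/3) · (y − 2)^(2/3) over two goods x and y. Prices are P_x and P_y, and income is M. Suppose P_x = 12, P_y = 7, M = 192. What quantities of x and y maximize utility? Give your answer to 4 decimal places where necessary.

Let x' = x−10, y' = y−2. MRS = (1/2)·y'/x' = P_x/P_y.
Substituting into the budget: x* = 10 + 1/3·(M − 10·P_x − 2·P_y)/P_x, and y* = 2 + 2/3·(…)/P_y.
Discretionary income = 192 − 10·12 − 2·7 = 58; x* = 10 + 1/3·58/12 = 11.6111; y* = 2 + 2/3·58/7 = 7.5238.

x* = 11.6111, y* = 7.5238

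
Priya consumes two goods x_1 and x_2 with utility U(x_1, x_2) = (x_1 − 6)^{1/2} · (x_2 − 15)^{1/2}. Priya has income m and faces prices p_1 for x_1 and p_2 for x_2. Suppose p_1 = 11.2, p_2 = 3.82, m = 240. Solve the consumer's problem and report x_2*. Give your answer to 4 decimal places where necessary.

x_2* = 30.1178

Let x_1' = x_1−6, x_2' = x_2−15. MRS = x_2'/x_1' = p_1/p_2.
Substituting into the budget: x_1* = 6 + 0.5·(m − 6·p_1 − 15·p_2)/p_1, and x_2* = 15 + 0.5·(…)/p_2.
Discretionary income = 240 − 6·11.2 − 15·3.82 = 115.5; x_2* = 15 + 0.5·115.5/3.82 = 30.1178.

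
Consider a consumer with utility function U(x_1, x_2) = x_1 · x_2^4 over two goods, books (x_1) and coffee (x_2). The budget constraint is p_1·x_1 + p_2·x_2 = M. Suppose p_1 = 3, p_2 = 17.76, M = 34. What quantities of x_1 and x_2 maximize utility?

x_1* = 2.2667, x_2* = 1.5315

Tangency: MRS = (1/4)·x_2/x_1 = p_1/p_2.
So p_2·x_2 = 4·p_1·x_1; combined with the budget, a share 0.2 of income goes to x_1.
Demand: x_1*(p_1,p_2,M) = 0.2·M/p_1 and x_2* = 0.8·M/p_2.
At p_1=3, p_2=17.76, M=34: x_1* = 0.2·34/3 = 2.2667, x_2* = 1.5315.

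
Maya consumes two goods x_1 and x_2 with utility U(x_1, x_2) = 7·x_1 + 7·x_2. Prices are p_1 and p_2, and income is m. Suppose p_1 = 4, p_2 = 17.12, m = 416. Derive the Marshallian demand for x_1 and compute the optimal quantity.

x_1* = 104

Perfect substitutes: compare marginal utility per dollar. 7/p_1 vs 7/p_2 → 1.75 vs 0.4089.
x_1 gives more utility per dollar, so spend all income on x_1: x_1* = m/p_1, x_2* = 0.
Numerically: x_1* = 104, x_2* = 0.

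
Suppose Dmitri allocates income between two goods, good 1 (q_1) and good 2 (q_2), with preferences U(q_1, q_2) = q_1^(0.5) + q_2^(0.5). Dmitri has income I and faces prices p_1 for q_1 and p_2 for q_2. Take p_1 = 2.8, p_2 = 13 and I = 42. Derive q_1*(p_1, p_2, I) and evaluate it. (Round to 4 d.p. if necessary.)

q_1* = 12.3418

MU_q_1 ∝ q_1^(-0.5), MU_q_2 ∝ q_2^(-0.5), so MRS = (q_2/q_1)^(0.5) = p_1/p_2.
Hence q_2/q_1 = (p_1/p_2)^(1/(0.5)), i.e. raised to the 2 power.
Substitute q_2 = (q_2/q_1)·q_1 into the budget: q_1* = I/(p_1 + p_2·(q_2/q_1)).
Numerically q_2/q_1 = 0.046391, so q_1* = 42/(2.8 + 13·0.046391) = 12.3418.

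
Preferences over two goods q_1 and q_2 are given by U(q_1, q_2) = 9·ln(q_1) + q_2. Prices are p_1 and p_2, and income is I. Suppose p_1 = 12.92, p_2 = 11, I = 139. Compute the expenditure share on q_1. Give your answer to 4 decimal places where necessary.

Set MRS = p_1/p_2: (9/q_1)/1 = p_1/p_2.
So q_1*(p_1,p_2) = 9·p_2/p_1, independent of income; and q_2* = (I − 9·p_2)/p_2.
At the given prices: q_1* = 9·11/12.92 = 7.6625, and q_2* = 3.6364.
Expenditure on q_1: 12.92·7.6625 = 99; share = 0.7122.

share on q_1 = 0.7122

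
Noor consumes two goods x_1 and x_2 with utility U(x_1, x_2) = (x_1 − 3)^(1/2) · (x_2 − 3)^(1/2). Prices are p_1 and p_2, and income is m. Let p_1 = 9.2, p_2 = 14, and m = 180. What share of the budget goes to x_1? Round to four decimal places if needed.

share on x_1 = 0.46

Let x_1' = x_1−3, x_2' = x_2−3. MRS = x_2'/x_1' = p_1/p_2.
After buying the subsistence bundle (3, 3), a share 0.5 of the remaining income goes to x_1: x_1* = 3 + 0.5·(m − 3p_1 − 3p_2)/p_1.
Discretionary income = 180 − 3·9.2 − 3·14 = 110.4; x_1* = 3 + 0.5·110.4/9.2 = 9; x_2* = 3 + 0.5·110.4/14 = 6.9429.
Expenditure on x_1: 9.2·9 = 82.8; share = 0.46.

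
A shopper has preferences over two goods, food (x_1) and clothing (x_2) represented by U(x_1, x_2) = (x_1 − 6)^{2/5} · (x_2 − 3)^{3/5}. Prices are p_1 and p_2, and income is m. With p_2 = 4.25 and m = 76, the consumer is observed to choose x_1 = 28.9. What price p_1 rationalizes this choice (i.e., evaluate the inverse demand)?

MRS = (2/3)·(x_2−3)/(x_1−6). Tangency with p_1/p_2 gives x_2−3 = (3/2)·(p_1/p_2)·(x_1−6).
After buying the subsistence bundle (6, 3), a share 0.4 of the remaining income goes to x_1: x_1* = 6 + 0.4·(m − 6p_1 − 3p_2)/p_1.
Set x_1* = 28.9 in the demand function and solve for p_1: p_1 = 1.

p_1 = 1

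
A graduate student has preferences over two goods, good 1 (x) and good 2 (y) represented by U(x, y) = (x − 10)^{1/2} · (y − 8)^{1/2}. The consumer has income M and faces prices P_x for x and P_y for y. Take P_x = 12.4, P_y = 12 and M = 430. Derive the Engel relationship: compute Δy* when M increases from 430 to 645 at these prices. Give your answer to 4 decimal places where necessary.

This is Cobb-Douglas in (x−10, y−8): tangency gives 0.5·P_y·(y−8) = 0.5·P_x·(x−10).
Substituting into the budget: x* = 10 + 0.5·(M − 10·P_x − 8·P_y)/P_x, and y* = 8 + 0.5·(…)/P_y.
Discretionary income = 430 − 10·12.4 − 8·12 = 210; y* = 8 + 0.5·210/12 = 16.75.
At M' = 645: y* = 25.7083. Change: 25.7083 − 16.75 = 8.9583.

Δy* = 8.9583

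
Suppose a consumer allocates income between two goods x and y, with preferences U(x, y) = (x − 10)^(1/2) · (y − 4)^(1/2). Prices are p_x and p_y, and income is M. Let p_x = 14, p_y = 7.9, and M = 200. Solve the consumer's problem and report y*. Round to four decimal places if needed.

Substituting into the budget: x* = 10 + 0.5·(M − 10·p_x − 4·p_y)/p_x, and y* = 4 + 0.5·(…)/p_y.
Discretionary income = 200 − 10·14 − 4·7.9 = 28.4; y* = 4 + 0.5·28.4/7.9 = 5.7975.

y* = 5.7975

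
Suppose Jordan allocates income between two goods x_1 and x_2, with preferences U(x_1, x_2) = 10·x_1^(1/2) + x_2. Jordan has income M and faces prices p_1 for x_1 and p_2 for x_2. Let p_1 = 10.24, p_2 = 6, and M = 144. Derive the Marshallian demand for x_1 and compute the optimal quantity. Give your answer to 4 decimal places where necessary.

x_1* = 8.5831

Plugging in: x_1* = (5·6/10.24)² = 8.5831.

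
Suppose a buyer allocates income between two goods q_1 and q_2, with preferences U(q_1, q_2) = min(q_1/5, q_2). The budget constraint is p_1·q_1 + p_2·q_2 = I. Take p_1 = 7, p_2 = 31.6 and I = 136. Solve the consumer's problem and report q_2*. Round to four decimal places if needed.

Demand: q_1*(p_1,p_2,I) = 5·I/(5·p_1 + p_2), q_2* = I/(5·p_1 + p_2).
Here 5·7 + 31.6 = 66.6, giving q_2* = 2.042.

q_2* = 2.042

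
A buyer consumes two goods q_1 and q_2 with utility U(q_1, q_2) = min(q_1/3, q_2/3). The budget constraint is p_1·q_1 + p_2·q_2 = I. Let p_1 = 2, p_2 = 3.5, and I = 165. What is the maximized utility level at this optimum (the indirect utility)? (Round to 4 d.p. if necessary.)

Leontief preferences: the optimum is at the kink where q_1/3 = q_2/3, i.e. q_2 = q_1.
Budget: p_1·q_1 + p_2·q_1 = I, so (3·p_1 + 3·p_2)·q_1 = 3·I.
Demand: q_1*(p_1,p_2,I) = 3·I/(3·p_1 + 3·p_2), q_2* = 3·I/(3·p_1 + 3·p_2).
Here 3·2 + 3·3.5 = 16.5, giving q_1* = 30 and q_2* = 30.
Utility at the optimum: U(30, 30) = 10.

V = 10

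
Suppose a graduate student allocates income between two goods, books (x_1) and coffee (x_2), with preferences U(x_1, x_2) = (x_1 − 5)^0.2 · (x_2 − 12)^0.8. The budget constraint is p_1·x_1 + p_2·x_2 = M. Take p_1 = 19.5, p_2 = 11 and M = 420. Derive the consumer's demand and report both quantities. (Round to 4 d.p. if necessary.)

x_1* = 6.9538, x_2* = 25.8545

MRS = (1/4)·(x_2−12)/(x_1−5). Tangency with p_1/p_2 gives x_2−12 = 4·(p_1/p_2)·(x_1−5).
Substituting into the budget: x_1* = 5 + 0.2·(M − 5·p_1 − 12·p_2)/p_1, and x_2* = 12 + 0.8·(…)/p_2.
Discretionary income = 420 − 5·19.5 − 12·11 = 190.5; x_1* = 5 + 0.2·190.5/19.5 = 6.9538; x_2* = 12 + 0.8·190.5/11 = 25.8545.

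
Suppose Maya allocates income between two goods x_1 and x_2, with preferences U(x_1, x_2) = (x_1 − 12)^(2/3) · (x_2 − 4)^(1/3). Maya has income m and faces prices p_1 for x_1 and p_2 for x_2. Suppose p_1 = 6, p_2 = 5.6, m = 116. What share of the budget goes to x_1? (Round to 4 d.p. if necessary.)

MRS = 2·(x_2−4)/(x_1−12). Tangency with p_1/p_2 gives x_2−4 = (1/2)·(p_1/p_2)·(x_1−12).
After buying the subsistence bundle (12, 4), a share 2/3 of the remaining income goes to x_1: x_1* = 12 + 2/3·(m − 12p_1 − 4p_2)/p_1.
Discretionary income = 116 − 12·6 − 4·5.6 = 21.6; x_1* = 12 + 2/3·21.6/6 = 14.4; x_2* = 4 + 1/3·21.6/5.6 = 5.2857.
Expenditure on x_1: 6·14.4 = 86.4; share = 0.7448.

share on x_1 = 0.7448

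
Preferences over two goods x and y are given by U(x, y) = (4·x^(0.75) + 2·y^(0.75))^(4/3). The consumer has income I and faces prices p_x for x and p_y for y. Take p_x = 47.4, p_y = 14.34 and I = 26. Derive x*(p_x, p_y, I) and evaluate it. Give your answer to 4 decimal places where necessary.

x* = 0.1684

MU_x ∝ 4·x^(-0.25), MU_y ∝ 2·y^(-0.25), so MRS = 2·(y/x)^(0.25) = p_x/p_y.
Hence y/x = ((1/2)·p_x/p_y)^(1/(0.25)), i.e. raised to the 4 power.
Substitute y = (y/x)·x into the budget: x* = I/(p_x + p_y·(y/x)).
Numerically y/x = 7.460996, so x* = 26/(47.4 + 14.34·7.460996) = 0.1684.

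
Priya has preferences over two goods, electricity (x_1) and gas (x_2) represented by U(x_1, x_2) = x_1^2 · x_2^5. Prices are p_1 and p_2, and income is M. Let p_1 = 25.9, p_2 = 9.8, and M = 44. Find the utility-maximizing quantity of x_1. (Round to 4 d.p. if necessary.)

The MRS is (2/5)·x_2/x_1. Set MRS = p_1/p_2.
So 2·p_2·x_2 = 5·p_1·x_1; combined with the budget, a share 2/7 of income goes to x_1.
Demand: x_1*(p_1,p_2,M) = 2/7·M/p_1 and x_2* = 5/7·M/p_2.
At p_1=25.9, p_2=9.8, M=44: x_1* = 2/7·44/25.9 = 0.4854.

x_1* = 0.4854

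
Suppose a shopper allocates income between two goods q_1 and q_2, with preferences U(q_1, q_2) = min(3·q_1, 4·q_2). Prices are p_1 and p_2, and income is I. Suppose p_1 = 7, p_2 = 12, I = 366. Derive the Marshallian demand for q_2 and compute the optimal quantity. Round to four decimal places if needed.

With perfect complements, no substitution: consume in ratio q_1:q_2 = 4:3.
Budget: p_1·q_1 + p_2·(3/4)·q_1 = I, so (4·p_1 + 3·p_2)·q_1 = 4·I.
Demand: q_1*(p_1,p_2,I) = 4·I/(4·p_1 + 3·p_2), q_2* = 3·I/(4·p_1 + 3·p_2).
Here 4·7 + 3·12 = 64, giving q_2* = 17.1562.

q_2* = 17.1562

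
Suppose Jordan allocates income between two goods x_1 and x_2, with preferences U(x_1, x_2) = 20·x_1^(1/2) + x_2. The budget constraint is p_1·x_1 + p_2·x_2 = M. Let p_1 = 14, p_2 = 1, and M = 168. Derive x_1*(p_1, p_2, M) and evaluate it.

x_1* = 0.5102

Plugging in: x_1* = (10·1/14)² = 0.5102.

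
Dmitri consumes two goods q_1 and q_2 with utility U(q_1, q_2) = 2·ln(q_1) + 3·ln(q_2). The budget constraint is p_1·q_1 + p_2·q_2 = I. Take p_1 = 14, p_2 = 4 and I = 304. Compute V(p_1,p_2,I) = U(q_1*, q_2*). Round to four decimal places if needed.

V = 15.7831

Tangency: MRS = (2/3)·q_2/q_1 = p_1/p_2.
So 2·p_2·q_2 = 3·p_1·q_1; combined with the budget, a share 0.4 of income goes to q_1.
Demand: q_1*(p_1,p_2,I) = 0.4·I/p_1 and q_2* = 0.6·I/p_2.
At p_1=14, p_2=4, I=304: q_1* = 0.4·304/14 = 8.6857, q_2* = 45.6.
Utility at the optimum: U(8.6857, 45.6) = 15.7831.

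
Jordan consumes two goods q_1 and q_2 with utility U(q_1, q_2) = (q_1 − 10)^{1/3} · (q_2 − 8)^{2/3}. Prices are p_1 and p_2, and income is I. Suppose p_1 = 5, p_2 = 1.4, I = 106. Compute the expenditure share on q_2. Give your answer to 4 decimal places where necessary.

Let q_1' = q_1−10, q_2' = q_2−8. MRS = (1/2)·q_2'/q_1' = p_1/p_2.
Substituting into the budget: q_1* = 10 + 1/3·(I − 10·p_1 − 8·p_2)/p_1, and q_2* = 8 + 2/3·(…)/p_2.
Discretionary income = 106 − 10·5 − 8·1.4 = 44.8; q_1* = 10 + 1/3·44.8/5 = 12.9867; q_2* = 8 + 2/3·44.8/1.4 = 29.3333.
Expenditure on q_2: 1.4·29.3333 = 41.0667; share = 0.3874.

share on q_2 = 0.3874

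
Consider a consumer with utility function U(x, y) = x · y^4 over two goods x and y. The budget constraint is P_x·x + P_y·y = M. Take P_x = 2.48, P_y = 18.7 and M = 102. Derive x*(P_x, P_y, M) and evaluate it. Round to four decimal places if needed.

Tangency: MRS = (1/4)·y/x = P_x/P_y.
Rearranging, P_y·y = 4·P_x·x. Substituting into the budget gives P_x·x·(1 + 4) = M.
Demand: x*(P_x,P_y,M) = 0.2·M/P_x and y* = 0.8·M/P_y.
At P_x=2.48, P_y=18.7, M=102: x* = 0.2·102/2.48 = 8.2258.

x* = 8.2258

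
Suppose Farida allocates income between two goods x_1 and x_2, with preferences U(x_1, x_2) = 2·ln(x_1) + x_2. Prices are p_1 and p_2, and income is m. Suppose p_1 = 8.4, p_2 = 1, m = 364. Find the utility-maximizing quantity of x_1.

MU_x_1 = 2/x_1, MU_x_2 = 1. Tangency: 2/x_1 = p_1/p_2.
So x_1*(p_1,p_2) = 2·p_2/p_1, independent of income; and x_2* = (m − 2·p_2)/p_2.
At the given prices: x_1* = 2·1/8.4 = 0.2381.

x_1* = 0.2381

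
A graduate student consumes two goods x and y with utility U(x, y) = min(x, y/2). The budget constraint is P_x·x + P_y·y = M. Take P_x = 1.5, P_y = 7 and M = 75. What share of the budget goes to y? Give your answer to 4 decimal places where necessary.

Leontief preferences: the optimum is at the kink where x/1 = y/2, i.e. y = 2·x.
Budget: P_x·x + P_y·2·x = M, so (P_x + 2·P_y)·x = M.
Demand: x*(P_x,P_y,M) = M/(P_x + 2·P_y), y* = 2·M/(P_x + 2·P_y).
Here 1.5 + 2·7 = 15.5, giving x* = 4.8387 and y* = 9.6774.
Expenditure on y: 7·9.6774 = 67.7419; share = 0.9032.

share on y = 0.9032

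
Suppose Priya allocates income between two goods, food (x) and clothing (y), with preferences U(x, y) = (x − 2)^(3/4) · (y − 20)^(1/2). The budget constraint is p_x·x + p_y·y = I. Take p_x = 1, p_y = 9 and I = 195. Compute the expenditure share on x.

This is Cobb-Douglas in (x−2, y−20): tangency gives 0.75·p_y·(y−20) = 0.5·p_x·(x−2).
Substituting into the budget: x* = 2 + 0.6·(I − 2·p_x − 20·p_y)/p_x, and y* = 20 + 0.4·(…)/p_y.
Discretionary income = 195 − 2·1 − 20·9 = 13; x* = 2 + 0.6·13/1 = 9.8; y* = 20 + 0.4·13/9 = 20.5778.
Expenditure on x: 1·9.8 = 9.8; share = 0.0503.

share on x = 0.0503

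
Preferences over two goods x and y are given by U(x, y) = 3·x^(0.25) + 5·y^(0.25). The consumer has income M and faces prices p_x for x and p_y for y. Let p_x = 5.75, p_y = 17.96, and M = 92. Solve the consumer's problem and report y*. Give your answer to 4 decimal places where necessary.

y* = 2.9444

With the ratio pinned down, the budget gives x* = M/(p_x + p_y·(y/x)) and y* = (y/x)·x*.
Numerically y/x = 0.432793, so x* = 92/(5.75 + 17.96·0.432793) = 6.8032 and y* = 0.432793·6.8032 = 2.9444.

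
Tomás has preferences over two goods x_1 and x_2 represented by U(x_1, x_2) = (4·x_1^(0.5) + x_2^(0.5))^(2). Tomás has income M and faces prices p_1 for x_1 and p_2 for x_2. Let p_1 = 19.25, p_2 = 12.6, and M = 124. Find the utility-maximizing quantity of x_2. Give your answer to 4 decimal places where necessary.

x_2* = 0.8578

From the CES first-order condition, 4·(x_2/x_1)^(0.5) = p_1/p_2.
Hence x_2/x_1 = ((1/4)·p_1/p_2)^(1/(0.5)), i.e. raised to the 2 power.
Substitute x_2 = (x_2/x_1)·x_1 into the budget: x_1* = M/(p_1 + p_2·(x_2/x_1)).
Numerically x_2/x_1 = 0.145882, so x_1* = 124/(19.25 + 12.6·0.145882) = 5.8801 and x_2* = 0.145882·5.8801 = 0.8578.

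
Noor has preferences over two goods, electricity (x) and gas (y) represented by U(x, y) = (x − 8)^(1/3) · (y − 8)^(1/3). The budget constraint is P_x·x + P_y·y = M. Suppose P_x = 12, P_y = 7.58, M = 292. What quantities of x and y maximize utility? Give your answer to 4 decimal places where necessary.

Let x' = x−8, y' = y−8. MRS = y'/x' = P_x/P_y.
After buying the subsistence bundle (8, 8), a share 0.5 of the remaining income goes to x: x* = 8 + 0.5·(M − 8P_x − 8P_y)/P_x.
Discretionary income = 292 − 8·12 − 8·7.58 = 135.36; x* = 8 + 0.5·135.36/12 = 13.64; y* = 8 + 0.5·135.36/7.58 = 16.9288.

x* = 13.64, y* = 16.9288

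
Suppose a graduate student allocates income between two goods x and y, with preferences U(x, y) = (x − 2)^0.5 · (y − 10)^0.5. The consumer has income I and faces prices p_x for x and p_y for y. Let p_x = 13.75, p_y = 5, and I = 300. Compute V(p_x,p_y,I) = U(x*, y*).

MRS = (y−10)/(x−2). Tangency with p_x/p_y gives y−10 = (p_x/p_y)·(x−2).
Substituting into the budget: x* = 2 + 0.5·(I − 2·p_x − 10·p_y)/p_x, and y* = 10 + 0.5·(…)/p_y.
Discretionary income = 300 − 2·13.75 − 10·5 = 222.5; x* = 2 + 0.5·222.5/13.75 = 10.0909; y* = 10 + 0.5·222.5/5 = 32.25.
Utility at the optimum: U(10.0909, 32.25) = 13.4173.

V = 13.4173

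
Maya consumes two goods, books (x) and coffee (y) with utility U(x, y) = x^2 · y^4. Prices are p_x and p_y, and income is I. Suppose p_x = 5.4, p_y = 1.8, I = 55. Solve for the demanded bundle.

MU_x/MU_y = (2·y)/(4·x); tangency sets this equal to p_x/p_y.
Rearranging, p_y·y = 2·p_x·x. Substituting into the budget gives p_x·x·(1 + 2) = I.
Demand: x*(p_x,p_y,I) = 1/3·I/p_x and y* = 2/3·I/p_y.
At p_x=5.4, p_y=1.8, I=55: x* = 1/3·55/5.4 = 3.3951, y* = 20.3704.

x* = 3.3951, y* = 20.3704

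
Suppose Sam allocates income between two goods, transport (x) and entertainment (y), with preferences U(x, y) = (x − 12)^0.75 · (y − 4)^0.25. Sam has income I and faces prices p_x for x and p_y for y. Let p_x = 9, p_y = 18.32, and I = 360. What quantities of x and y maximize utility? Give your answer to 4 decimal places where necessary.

MRS = 3·(y−4)/(x−12). Tangency with p_x/p_y gives y−4 = (1/3)·(p_x/p_y)·(x−12).
Substituting into the budget: x* = 12 + 0.75·(I − 12·p_x − 4·p_y)/p_x, and y* = 4 + 0.25·(…)/p_y.
Discretionary income = 360 − 12·9 − 4·18.32 = 178.72; x* = 12 + 0.75·178.72/9 = 26.8933; y* = 4 + 0.25·178.72/18.32 = 6.4389.

x* = 26.8933, y* = 6.4389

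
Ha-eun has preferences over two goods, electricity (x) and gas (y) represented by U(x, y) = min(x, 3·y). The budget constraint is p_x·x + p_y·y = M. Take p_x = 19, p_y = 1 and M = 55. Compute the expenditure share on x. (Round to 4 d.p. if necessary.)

Leontief preferences: the optimum is at the kink where x/3 = y/1, i.e. y = (1/3)·x.
Budget: p_x·x + p_y·(1/3)·x = M, so (3·p_x + p_y)·x = 3·M.
Demand: x*(p_x,p_y,M) = 3·M/(3·p_x + p_y), y* = M/(3·p_x + p_y).
Here 3·19 + 1 = 58, giving x* = 2.8448 and y* = 0.9483.
Expenditure on x: 19·2.8448 = 54.0517; share = 0.9828.

share on x = 0.9828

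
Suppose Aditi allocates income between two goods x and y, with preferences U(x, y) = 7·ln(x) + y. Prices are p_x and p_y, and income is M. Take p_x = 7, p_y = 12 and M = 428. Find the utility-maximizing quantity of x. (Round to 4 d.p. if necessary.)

So x*(p_x,p_y) = 7·p_y/p_x, independent of income; and y* = (M − 7·p_y)/p_y.
At the given prices: x* = 7·12/7 = 12.

x* = 12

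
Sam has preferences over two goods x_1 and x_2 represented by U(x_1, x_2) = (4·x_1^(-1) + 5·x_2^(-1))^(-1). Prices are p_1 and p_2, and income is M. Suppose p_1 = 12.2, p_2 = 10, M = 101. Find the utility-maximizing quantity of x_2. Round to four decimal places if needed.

x_2* = 5.0807

MU_x_1 ∝ 4·x_1^(-2), MU_x_2 ∝ 5·x_2^(-2), so MRS = (4/5)·(x_2/x_1)^(2) = p_1/p_2.
Solve for the ratio: x_2/x_1 = [(5/4)·p_1/p_2]^(0.5).
With the ratio pinned down, the budget gives x_1* = M/(p_1 + p_2·(x_2/x_1)) and x_2* = (x_2/x_1)·x_1*.
Numerically x_2/x_1 = 1.234909, so x_1* = 101/(12.2 + 10·1.234909) = 4.1142 and x_2* = 1.234909·4.1142 = 5.0807.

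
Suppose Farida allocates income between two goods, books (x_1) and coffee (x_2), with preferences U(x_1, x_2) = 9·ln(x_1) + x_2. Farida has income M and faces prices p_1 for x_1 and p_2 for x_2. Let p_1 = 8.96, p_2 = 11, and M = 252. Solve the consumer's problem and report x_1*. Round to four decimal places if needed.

So x_1*(p_1,p_2) = 9·p_2/p_1, independent of income; and x_2* = (M − 9·p_2)/p_2.
At the given prices: x_1* = 9·11/8.96 = 11.0491.

x_1* = 11.0491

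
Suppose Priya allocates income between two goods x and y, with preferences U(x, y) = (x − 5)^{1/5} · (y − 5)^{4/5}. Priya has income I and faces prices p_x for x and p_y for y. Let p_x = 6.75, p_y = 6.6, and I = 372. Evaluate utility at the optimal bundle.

This is Cobb-Douglas in (x−5, y−5): tangency gives 0.2·p_y·(y−5) = 0.8·p_x·(x−5).
After buying the subsistence bundle (5, 5), a share 0.2 of the remaining income goes to x: x* = 5 + 0.2·(I − 5p_x − 5p_y)/p_x.
Discretionary income = 372 − 5·6.75 − 5·6.6 = 305.25; x* = 5 + 0.2·305.25/6.75 = 14.0444; y* = 5 + 0.8·305.25/6.6 = 42.
Utility at the optimum: U(14.0444, 42) = 27.915.

V = 27.915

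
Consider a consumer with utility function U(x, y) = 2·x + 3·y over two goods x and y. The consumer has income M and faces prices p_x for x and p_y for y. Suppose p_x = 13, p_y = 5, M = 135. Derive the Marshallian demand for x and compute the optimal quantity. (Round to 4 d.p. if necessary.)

x* = 0

Perfect substitutes: compare marginal utility per dollar. 2/p_x vs 3/p_y → 0.1538 vs 0.6.
y gives more utility per dollar, so spend all income on y: y* = M/p_y, x* = 0.
Numerically: x* = 0, y* = 27.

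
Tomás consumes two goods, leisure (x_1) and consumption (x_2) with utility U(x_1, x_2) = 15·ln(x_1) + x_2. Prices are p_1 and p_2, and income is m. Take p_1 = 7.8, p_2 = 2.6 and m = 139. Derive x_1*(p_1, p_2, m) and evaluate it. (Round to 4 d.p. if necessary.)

MU_x_1 = 15/x_1, MU_x_2 = 1. Tangency: 15/x_1 = p_1/p_2.
So x_1*(p_1,p_2) = 15·p_2/p_1, independent of income; and x_2* = (m − 15·p_2)/p_2.
At the given prices: x_1* = 15·2.6/7.8 = 5.

x_1* = 5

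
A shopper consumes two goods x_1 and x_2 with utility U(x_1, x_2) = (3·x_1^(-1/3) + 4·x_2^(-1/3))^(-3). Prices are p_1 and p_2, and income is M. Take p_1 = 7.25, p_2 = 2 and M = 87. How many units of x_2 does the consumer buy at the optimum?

With the ratio pinned down, the budget gives x_1* = M/(p_1 + p_2·(x_2/x_1)) and x_2* = (x_2/x_1)·x_1*.
Numerically x_2/x_1 = 3.259756, so x_1* = 87/(7.25 + 2·3.259756) = 6.3183 and x_2* = 3.259756·6.3183 = 20.5961.

x_2* = 20.5961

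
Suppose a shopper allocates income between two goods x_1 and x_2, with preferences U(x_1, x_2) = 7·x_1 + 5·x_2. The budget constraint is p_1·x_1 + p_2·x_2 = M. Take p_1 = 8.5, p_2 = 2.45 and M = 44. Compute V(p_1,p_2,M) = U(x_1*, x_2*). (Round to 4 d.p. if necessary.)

Perfect substitutes: compare marginal utility per dollar. 7/p_1 vs 5/p_2 → 0.8235 vs 2.0408.
x_2 gives more utility per dollar, so spend all income on x_2: x_2* = M/p_2, x_1* = 0.
Numerically: x_1* = 0, x_2* = 17.9592.
Utility at the optimum: U(0, 17.9592) = 89.7959.

V = 89.7959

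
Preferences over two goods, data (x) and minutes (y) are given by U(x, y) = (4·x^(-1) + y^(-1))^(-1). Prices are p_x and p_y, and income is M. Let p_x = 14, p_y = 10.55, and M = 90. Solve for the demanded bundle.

MRS = MU_x/MU_y = 4·(y/x)^(2). Set equal to p_x/p_y.
Solve for the ratio: y/x = [(1/4)·p_x/p_y]^(0.5).
Substitute y = (y/x)·x into the budget: x* = M/(p_x + p_y·(y/x)).
Numerically y/x = 0.575981, so x* = 90/(14 + 10.55·0.575981) = 4.4828 and y* = 0.575981·4.4828 = 2.582.

x* = 4.4828, y* = 2.582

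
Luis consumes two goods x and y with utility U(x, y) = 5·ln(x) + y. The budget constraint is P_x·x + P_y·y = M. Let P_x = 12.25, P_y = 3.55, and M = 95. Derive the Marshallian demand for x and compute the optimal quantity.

So x*(P_x,P_y) = 5·P_y/P_x, independent of income; and y* = (M − 5·P_y)/P_y.
At the given prices: x* = 5·3.55/12.25 = 1.449.

x* = 1.449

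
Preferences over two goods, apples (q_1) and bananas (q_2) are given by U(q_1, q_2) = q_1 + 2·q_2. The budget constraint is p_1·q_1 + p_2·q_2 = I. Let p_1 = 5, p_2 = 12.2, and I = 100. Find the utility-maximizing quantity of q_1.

q_1* = 20

Perfect substitutes: compare marginal utility per dollar. 1/p_1 vs 2/p_2 → 0.2 vs 0.1639.
q_1 gives more utility per dollar, so spend all income on q_1: q_1* = I/p_1, q_2* = 0.
Numerically: q_1* = 20, q_2* = 0.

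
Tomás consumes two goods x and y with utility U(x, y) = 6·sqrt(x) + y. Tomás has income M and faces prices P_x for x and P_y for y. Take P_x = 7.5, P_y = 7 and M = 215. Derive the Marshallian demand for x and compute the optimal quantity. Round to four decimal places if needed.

MU_x = 3/√x, MU_y = 1. Tangency: 3/√x = P_x/P_y.
Thus x* = (3·P_y/P_x)² — independent of M — with the rest of income spent on y.
Plugging in: x* = (3·7/7.5)² = 7.84.

x* = 7.84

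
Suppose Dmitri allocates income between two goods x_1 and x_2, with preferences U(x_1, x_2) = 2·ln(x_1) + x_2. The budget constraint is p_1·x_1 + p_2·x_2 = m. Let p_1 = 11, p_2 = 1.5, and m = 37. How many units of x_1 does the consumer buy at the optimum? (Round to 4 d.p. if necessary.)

x_1* = 0.2727

MU_x_1 = 2/x_1, MU_x_2 = 1. Tangency: 2/x_1 = p_1/p_2.
So x_1*(p_1,p_2) = 2·p_2/p_1, independent of income; and x_2* = (m − 2·p_2)/p_2.
At the given prices: x_1* = 2·1.5/11 = 0.2727.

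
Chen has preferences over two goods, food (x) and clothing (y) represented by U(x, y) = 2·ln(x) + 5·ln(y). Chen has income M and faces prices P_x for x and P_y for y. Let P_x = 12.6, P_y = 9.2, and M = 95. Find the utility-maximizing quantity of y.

y* = 7.3758

Demand: x*(P_x,P_y,M) = 2/7·M/P_x and y* = 5/7·M/P_y.
At P_x=12.6, P_y=9.2, M=95: y* = 5/7·95/9.2 = 7.3758.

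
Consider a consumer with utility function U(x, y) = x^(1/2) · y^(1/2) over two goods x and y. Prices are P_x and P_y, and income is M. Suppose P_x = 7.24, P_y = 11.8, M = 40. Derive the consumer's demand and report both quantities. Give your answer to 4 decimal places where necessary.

x* = 2.7624, y* = 1.6949

Demand: x*(P_x,P_y,M) = 0.5·M/P_x and y* = 0.5·M/P_y.
At P_x=7.24, P_y=11.8, M=40: x* = 0.5·40/7.24 = 2.7624, y* = 1.6949.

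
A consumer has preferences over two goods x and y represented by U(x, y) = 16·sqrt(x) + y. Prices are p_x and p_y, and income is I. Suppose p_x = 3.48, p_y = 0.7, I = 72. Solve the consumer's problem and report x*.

x* = 2.5895

Utility is quasi-linear in y; the FOC for x is 8/√x = p_x/p_y.
Solve: √x = 8·p_y/p_x, so x*(p_x,p_y) = (8·p_y/p_x)², and y* = (I − p_x·x*)/p_y.
Plugging in: x* = (8·0.7/3.48)² = 2.5895.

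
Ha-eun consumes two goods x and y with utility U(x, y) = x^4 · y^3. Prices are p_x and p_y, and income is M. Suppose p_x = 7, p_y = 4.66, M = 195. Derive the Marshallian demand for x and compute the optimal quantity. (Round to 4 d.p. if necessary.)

x* = 15.9184

Tangency: MRS = (4/3)·y/x = p_x/p_y.
Rearranging, p_y·y = (3/4)·p_x·x. Substituting into the budget gives p_x·x·(1 + (3/4)) = M.
Demand: x*(p_x,p_y,M) = 4/7·M/p_x and y* = 3/7·M/p_y.
At p_x=7, p_y=4.66, M=195: x* = 4/7·195/7 = 15.9184.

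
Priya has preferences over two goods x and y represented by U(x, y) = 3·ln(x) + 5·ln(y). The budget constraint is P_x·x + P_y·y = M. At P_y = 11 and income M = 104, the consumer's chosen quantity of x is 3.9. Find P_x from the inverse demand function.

Tangency: MRS = (3/5)·y/x = P_x/P_y.
Rearranging, P_y·y = (5/3)·P_x·x. Substituting into the budget gives P_x·x·(1 + (5/3)) = M.
Demand: x*(P_x,P_y,M) = 0.375·M/P_x and y* = 0.625·M/P_y.
Set x* = 3.9 in the demand function and solve for P_x: P_x = 10.

P_x = 10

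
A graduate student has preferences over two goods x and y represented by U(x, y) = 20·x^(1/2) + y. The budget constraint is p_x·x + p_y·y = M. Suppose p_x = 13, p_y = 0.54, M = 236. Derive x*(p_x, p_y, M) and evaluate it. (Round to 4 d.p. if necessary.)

Set MRS = p_x/p_y: 10·x^(−1/2) = p_x/p_y.
Solve: √x = 10·p_y/p_x, so x*(p_x,p_y) = (10·p_y/p_x)², and y* = (M − p_x·x*)/p_y.
Plugging in: x* = (10·0.54/13)² = 0.1725.

x* = 0.1725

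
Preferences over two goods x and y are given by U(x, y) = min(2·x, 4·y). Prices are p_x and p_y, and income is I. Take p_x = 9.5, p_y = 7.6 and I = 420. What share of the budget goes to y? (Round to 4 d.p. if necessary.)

Leontief preferences: the optimum is at the kink where x/4 = y/2, i.e. y = (1/2)·x.
Budget: p_x·x + p_y·(1/2)·x = I, so (4·p_x + 2·p_y)·x = 4·I.
Demand: x*(p_x,p_y,I) = 4·I/(4·p_x + 2·p_y), y* = 2·I/(4·p_x + 2·p_y).
Here 4·9.5 + 2·7.6 = 53.2, giving x* = 31.5789 and y* = 15.7895.
Expenditure on y: 7.6·15.7895 = 120; share = 0.2857.

share on y = 0.2857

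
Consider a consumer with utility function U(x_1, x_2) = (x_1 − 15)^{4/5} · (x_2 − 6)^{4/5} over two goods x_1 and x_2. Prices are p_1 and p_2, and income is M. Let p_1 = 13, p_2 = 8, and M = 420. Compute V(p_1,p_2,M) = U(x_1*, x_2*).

V = 31.7309

Substituting into the budget: x_1* = 15 + 0.5·(M − 15·p_1 − 6·p_2)/p_1, and x_2* = 6 + 0.5·(…)/p_2.
Discretionary income = 420 − 15·13 − 6·8 = 177; x_1* = 15 + 0.5·177/13 = 21.8077; x_2* = 6 + 0.5·177/8 = 17.0625.
Utility at the optimum: U(21.8077, 17.0625) = 31.7309.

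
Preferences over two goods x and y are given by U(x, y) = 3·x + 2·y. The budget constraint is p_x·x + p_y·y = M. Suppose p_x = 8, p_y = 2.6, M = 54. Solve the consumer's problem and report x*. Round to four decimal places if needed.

Perfect substitutes: compare marginal utility per dollar. 3/p_x vs 2/p_y → 0.375 vs 0.7692.
y gives more utility per dollar, so spend all income on y: y* = M/p_y, x* = 0.
Numerically: x* = 0, y* = 20.7692.

x* = 0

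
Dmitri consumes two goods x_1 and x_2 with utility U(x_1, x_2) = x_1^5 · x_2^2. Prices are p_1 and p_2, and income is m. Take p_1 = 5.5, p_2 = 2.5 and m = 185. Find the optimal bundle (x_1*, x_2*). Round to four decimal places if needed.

Tangency: MRS = (5/2)·x_2/x_1 = p_1/p_2.
So 5·p_2·x_2 = 2·p_1·x_1; combined with the budget, a share 5/7 of income goes to x_1.
Demand: x_1*(p_1,p_2,m) = 5/7·m/p_1 and x_2* = 2/7·m/p_2.
At p_1=5.5, p_2=2.5, m=185: x_1* = 5/7·185/5.5 = 24.026, x_2* = 21.1429.

x_1* = 24.026, x_2* = 21.1429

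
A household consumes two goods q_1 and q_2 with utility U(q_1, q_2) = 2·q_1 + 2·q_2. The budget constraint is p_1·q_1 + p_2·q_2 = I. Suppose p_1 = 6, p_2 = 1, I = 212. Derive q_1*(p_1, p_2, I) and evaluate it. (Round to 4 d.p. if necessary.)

Linear utility — the consumer picks whichever good has higher MU/price: 2/6 = 0.3333 vs 2/1 = 2.
q_2 gives more utility per dollar, so spend all income on q_2: q_2* = I/p_2, q_1* = 0.
Numerically: q_1* = 0, q_2* = 212.

q_1* = 0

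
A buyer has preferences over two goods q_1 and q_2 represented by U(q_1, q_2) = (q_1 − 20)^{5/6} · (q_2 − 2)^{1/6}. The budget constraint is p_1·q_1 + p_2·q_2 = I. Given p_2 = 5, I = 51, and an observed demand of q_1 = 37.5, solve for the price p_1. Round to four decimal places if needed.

p_1 = 1

Let q_1' = q_1−20, q_2' = q_2−2. MRS = 5·q_2'/q_1' = p_1/p_2.
Substituting into the budget: q_1* = 20 + 5/6·(I − 20·p_1 − 2·p_2)/p_1, and q_2* = 2 + 1/6·(…)/p_2.
Set q_1* = 37.5 in the demand function and solve for p_1: p_1 = 1.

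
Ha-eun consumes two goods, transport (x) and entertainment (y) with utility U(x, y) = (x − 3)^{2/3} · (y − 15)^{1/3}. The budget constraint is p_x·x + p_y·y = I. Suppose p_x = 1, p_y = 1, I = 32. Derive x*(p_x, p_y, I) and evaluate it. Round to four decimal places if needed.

x* = 12.3333

This is Cobb-Douglas in (x−3, y−15): tangency gives 2/3·p_y·(y−15) = 1/3·p_x·(x−3).
After buying the subsistence bundle (3, 15), a share 2/3 of the remaining income goes to x: x* = 3 + 2/3·(I − 3p_x − 15p_y)/p_x.
Discretionary income = 32 − 3·1 − 15·1 = 14; x* = 3 + 2/3·14/1 = 12.3333.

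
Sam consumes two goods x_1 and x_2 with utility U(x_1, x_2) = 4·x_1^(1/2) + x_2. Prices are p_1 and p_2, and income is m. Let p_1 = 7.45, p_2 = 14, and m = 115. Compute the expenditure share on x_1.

share on x_1 = 0.9151

Set MRS = p_1/p_2: 2·x_1^(−1/2) = p_1/p_2.
Thus x_1* = (2·p_2/p_1)² — independent of m — with the rest of income spent on x_2.
Plugging in: x_1* = (2·14/7.45)² = 14.1255, x_2* = 0.6975.
Expenditure on x_1: 7.45·14.1255 = 105.2349; share = 0.9151.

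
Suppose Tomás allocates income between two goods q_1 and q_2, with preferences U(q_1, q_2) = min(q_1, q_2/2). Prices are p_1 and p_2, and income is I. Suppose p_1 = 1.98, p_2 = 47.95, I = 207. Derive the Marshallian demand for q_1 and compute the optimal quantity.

q_1* = 2.1148

Demand: q_1*(p_1,p_2,I) = I/(p_1 + 2·p_2), q_2* = 2·I/(p_1 + 2·p_2).
Here 1.98 + 2·47.95 = 97.88, giving q_1* = 2.1148.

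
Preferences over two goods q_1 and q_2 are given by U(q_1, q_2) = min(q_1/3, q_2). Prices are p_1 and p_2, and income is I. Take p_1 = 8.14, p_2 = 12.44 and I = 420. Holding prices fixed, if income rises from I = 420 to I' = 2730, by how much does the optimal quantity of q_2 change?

Δq_2* = 62.6696

With perfect complements, no substitution: consume in ratio q_1:q_2 = 3:1.
Budget: p_1·q_1 + p_2·(1/3)·q_1 = I, so (3·p_1 + p_2)·q_1 = 3·I.
Demand: q_1*(p_1,p_2,I) = 3·I/(3·p_1 + p_2), q_2* = I/(3·p_1 + p_2).
Here 3·8.14 + 12.44 = 36.86, giving q_2* = 11.3945.
At I' = 2730: q_2* = 74.064. Change: 74.064 − 11.3945 = 62.6696.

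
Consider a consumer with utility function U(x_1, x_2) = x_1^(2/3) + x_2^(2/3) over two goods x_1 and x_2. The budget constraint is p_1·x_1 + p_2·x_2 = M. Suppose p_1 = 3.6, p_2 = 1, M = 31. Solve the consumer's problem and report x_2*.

MRS = MU_x_1/MU_x_2 = (x_2/x_1)^(1/3). Set equal to p_1/p_2.
Solve for the ratio: x_2/x_1 = [p_1/p_2]^(3).
Substitute x_2 = (x_2/x_1)·x_1 into the budget: x_1* = M/(p_1 + p_2·(x_2/x_1)).
Numerically x_2/x_1 = 46.656, so x_1* = 31/(3.6 + 1·46.656) = 0.6168 and x_2* = 46.656·0.6168 = 28.7794.

x_2* = 28.7794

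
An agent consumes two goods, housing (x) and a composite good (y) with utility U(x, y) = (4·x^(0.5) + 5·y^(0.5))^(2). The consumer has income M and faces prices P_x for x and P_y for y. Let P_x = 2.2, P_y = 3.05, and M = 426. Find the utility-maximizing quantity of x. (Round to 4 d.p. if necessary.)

MRS = MU_x/MU_y = (4/5)·(y/x)^(0.5). Set equal to P_x/P_y.
Hence y/x = ((5/4)·P_x/P_y)^(1/(0.5)), i.e. raised to the 2 power.
Substitute y = (y/x)·x into the budget: x* = M/(P_x + P_y·(y/x)).
Numerically y/x = 0.812954, so x* = 426/(2.2 + 3.05·0.812954) = 91.0352.

x* = 91.0352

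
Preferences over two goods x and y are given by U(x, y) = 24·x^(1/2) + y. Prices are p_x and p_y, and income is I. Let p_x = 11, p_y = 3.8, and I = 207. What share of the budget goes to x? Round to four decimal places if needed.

Set MRS = p_x/p_y: 12·x^(−1/2) = p_x/p_y.
Thus x* = (12·p_y/p_x)² — independent of I — with the rest of income spent on y.
Plugging in: x* = (12·3.8/11)² = 17.1848, y* = 4.7282.
Expenditure on x: 11·17.1848 = 189.0327; share = 0.9132.

share on x = 0.9132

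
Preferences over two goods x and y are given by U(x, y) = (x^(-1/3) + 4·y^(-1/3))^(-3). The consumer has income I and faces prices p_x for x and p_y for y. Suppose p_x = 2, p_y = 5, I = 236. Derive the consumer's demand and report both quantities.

x* = 25.8967, y* = 36.8413

From the CES first-order condition, (1/4)·(y/x)^(4/3) = p_x/p_y.
Hence y/x = (4·p_x/p_y)^(1/(4/3)), i.e. raised to the 0.75 power.
Substitute y = (y/x)·x into the budget: x* = I/(p_x + p_y·(y/x)).
Numerically y/x = 1.422624, so x* = 236/(2 + 5·1.422624) = 25.8967 and y* = 1.422624·25.8967 = 36.8413.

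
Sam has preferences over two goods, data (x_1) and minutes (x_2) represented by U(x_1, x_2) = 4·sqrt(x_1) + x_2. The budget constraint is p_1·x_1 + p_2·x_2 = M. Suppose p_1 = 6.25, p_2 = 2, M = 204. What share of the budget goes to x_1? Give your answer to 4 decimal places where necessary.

share on x_1 = 0.0125

Utility is quasi-linear in x_2; the FOC for x_1 is 2/√x_1 = p_1/p_2.
Thus x_1* = (2·p_2/p_1)² — independent of M — with the rest of income spent on x_2.
Plugging in: x_1* = (2·2/6.25)² = 0.4096, x_2* = 100.72.
Expenditure on x_1: 6.25·0.4096 = 2.56; share = 0.0125.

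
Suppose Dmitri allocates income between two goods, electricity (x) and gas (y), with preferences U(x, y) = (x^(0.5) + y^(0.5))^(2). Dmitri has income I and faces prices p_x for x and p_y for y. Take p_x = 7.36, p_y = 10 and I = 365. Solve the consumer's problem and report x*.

x* = 28.567

MU_x ∝ x^(-0.5), MU_y ∝ y^(-0.5), so MRS = (y/x)^(0.5) = p_x/p_y.
Hence y/x = (p_x/p_y)^(1/(0.5)), i.e. raised to the 2 power.
Substitute y = (y/x)·x into the budget: x* = I/(p_x + p_y·(y/x)).
Numerically y/x = 0.541696, so x* = 365/(7.36 + 10·0.541696) = 28.567.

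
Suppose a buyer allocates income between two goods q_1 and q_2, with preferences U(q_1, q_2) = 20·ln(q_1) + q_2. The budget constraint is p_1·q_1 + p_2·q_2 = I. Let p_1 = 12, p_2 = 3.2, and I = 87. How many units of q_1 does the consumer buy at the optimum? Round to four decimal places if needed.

Set MRS = p_1/p_2: (20/q_1)/1 = p_1/p_2.
So q_1*(p_1,p_2) = 20·p_2/p_1, independent of income; and q_2* = (I − 20·p_2)/p_2.
At the given prices: q_1* = 20·3.2/12 = 5.3333.

q_1* = 5.3333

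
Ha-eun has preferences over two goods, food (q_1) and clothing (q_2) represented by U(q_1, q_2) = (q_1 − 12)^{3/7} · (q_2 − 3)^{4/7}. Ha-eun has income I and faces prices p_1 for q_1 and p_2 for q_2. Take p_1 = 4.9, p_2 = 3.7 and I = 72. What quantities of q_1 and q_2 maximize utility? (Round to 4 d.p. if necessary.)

q_1* = 12.1837, q_2* = 3.3243

MRS = (3/4)·(q_2−3)/(q_1−12). Tangency with p_1/p_2 gives q_2−3 = (4/3)·(p_1/p_2)·(q_1−12).
Substituting into the budget: q_1* = 12 + 3/7·(I − 12·p_1 − 3·p_2)/p_1, and q_2* = 3 + 4/7·(…)/p_2.
Discretionary income = 72 − 12·4.9 − 3·3.7 = 2.1; q_1* = 12 + 3/7·2.1/4.9 = 12.1837; q_2* = 3 + 4/7·2.1/3.7 = 3.3243.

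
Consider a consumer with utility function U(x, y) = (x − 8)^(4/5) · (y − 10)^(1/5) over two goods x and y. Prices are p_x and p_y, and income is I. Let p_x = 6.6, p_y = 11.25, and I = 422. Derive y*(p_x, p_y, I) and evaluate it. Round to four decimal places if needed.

MRS = 4·(y−10)/(x−8). Tangency with p_x/p_y gives y−10 = (1/4)·(p_x/p_y)·(x−8).
Substituting into the budget: x* = 8 + 0.8·(I − 8·p_x − 10·p_y)/p_x, and y* = 10 + 0.2·(…)/p_y.
Discretionary income = 422 − 8·6.6 − 10·11.25 = 256.7; y* = 10 + 0.2·256.7/11.25 = 14.5636.

y* = 14.5636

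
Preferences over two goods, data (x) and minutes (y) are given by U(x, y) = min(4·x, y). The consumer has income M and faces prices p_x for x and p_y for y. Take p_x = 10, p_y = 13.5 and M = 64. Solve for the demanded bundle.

x* = 1, y* = 4

With perfect complements, no substitution: consume in ratio x:y = 1:4.
Budget: p_x·x + p_y·4·x = M, so (p_x + 4·p_y)·x = M.
Demand: x*(p_x,p_y,M) = M/(p_x + 4·p_y), y* = 4·M/(p_x + 4·p_y).
Here 10 + 4·13.5 = 64, giving x* = 1 and y* = 4.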